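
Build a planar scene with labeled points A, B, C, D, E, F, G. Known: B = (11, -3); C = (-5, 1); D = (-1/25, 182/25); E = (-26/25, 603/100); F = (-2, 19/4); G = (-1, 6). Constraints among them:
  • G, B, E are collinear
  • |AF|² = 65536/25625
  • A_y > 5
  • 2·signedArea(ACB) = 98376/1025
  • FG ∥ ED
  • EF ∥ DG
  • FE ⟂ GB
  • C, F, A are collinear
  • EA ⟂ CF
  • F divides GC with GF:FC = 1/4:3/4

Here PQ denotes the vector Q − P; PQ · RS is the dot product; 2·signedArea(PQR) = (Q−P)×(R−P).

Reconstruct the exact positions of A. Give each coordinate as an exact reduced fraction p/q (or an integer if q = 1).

A = (-1026/1025, 4919/820)

1. A_x = -1026/1025  [C, F, A are collinear ∩ EA ⟂ CF]
2. A_y = 4919/820  [C, F, A are collinear ∩ EA ⟂ CF]
   → A = (-1026/1025, 4919/820)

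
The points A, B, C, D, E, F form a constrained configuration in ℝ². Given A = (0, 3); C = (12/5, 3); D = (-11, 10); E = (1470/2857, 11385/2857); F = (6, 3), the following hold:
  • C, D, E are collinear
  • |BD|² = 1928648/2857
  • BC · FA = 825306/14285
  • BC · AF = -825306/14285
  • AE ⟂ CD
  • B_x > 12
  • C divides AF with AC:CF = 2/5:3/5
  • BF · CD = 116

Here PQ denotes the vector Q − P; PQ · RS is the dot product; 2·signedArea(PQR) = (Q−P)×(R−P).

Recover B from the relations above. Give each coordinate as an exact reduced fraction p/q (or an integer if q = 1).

B = (34367/2857, -5800/2857)

1. B_x = 34367/2857  [BC · FA = 825306/14285 ∩ BF · CD = 116]
2. B_y = -5800/2857  [BC · FA = 825306/14285 ∩ BF · CD = 116]
   → B = (34367/2857, -5800/2857)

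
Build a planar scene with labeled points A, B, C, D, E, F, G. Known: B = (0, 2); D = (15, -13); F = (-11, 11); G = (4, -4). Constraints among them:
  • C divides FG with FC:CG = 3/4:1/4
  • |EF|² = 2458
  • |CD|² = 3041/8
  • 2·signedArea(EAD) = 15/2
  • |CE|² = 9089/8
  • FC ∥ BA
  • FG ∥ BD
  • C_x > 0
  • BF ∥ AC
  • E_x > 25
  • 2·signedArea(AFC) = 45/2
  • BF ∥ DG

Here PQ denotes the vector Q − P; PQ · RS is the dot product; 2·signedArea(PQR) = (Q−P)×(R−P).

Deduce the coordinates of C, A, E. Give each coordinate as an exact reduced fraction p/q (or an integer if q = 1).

A = (45/4, -37/4)
C = (1/4, -1/4)
E = (26, -22)

1. C_x = 1/4  [C divides FG with FC:CG = 3/4:1/4]
2. C_y = -1/4  [C divides FG with FC:CG = 3/4:1/4]
   → C = (1/4, -1/4)
3. A_x = 45/4  [BF ∥ AC ∩ FC ∥ BA]
4. A_y = -37/4  [BF ∥ AC ∩ FC ∥ BA]
   → A = (45/4, -37/4)
5. E_x = 26  [line 15/4·x + 15/4·y + -15 = 0 ∩ |EF|² = 2458]
6. E_y = -22  [line 15/4·x + 15/4·y + -15 = 0 ∩ |EF|² = 2458]
   → E = (26, -22)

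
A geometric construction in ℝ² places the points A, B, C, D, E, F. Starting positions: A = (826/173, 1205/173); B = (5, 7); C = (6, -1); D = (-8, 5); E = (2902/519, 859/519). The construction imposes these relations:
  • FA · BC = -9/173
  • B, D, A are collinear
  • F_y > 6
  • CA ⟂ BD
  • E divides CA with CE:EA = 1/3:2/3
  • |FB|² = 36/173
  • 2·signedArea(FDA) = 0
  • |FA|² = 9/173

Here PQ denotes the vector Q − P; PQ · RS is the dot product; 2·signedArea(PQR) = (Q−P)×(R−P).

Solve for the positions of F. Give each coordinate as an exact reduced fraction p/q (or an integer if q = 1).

F = (787/173, 1199/173)

1. F_x = 787/173  [2·signedArea(FDA) = 0 ∩ FA · BC = -9/173]
2. F_y = 1199/173  [2·signedArea(FDA) = 0 ∩ FA · BC = -9/173]
   → F = (787/173, 1199/173)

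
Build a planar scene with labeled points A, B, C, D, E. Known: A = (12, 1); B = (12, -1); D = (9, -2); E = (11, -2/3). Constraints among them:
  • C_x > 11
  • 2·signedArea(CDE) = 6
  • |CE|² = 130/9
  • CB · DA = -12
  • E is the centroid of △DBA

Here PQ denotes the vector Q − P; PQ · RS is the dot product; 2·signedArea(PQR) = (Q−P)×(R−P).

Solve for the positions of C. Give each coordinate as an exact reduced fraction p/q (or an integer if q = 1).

C = (12, 3)

1. C_x = 12  [2·signedArea(CDE) = 6 ∩ CB · DA = -12]
2. C_y = 3  [2·signedArea(CDE) = 6 ∩ CB · DA = -12]
   → C = (12, 3)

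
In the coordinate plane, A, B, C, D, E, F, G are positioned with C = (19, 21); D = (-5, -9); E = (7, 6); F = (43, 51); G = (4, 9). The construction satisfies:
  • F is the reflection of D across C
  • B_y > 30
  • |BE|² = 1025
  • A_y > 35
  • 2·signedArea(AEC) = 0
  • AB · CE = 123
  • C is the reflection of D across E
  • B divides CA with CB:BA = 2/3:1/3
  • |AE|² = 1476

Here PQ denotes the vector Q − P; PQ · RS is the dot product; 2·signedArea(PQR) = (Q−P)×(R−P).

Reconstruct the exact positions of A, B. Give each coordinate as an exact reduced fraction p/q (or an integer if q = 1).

A = (31, 36)
B = (27, 31)

1. A_x = 31  [line -15·x + 12·y + 33 = 0 ∩ |AE|² = 1476]
2. A_y = 36  [line -15·x + 12·y + 33 = 0 ∩ |AE|² = 1476]
   → A = (31, 36)
3. B_x = 27  [B divides CA with CB:BA = 2/3:1/3]
4. B_y = 31  [B divides CA with CB:BA = 2/3:1/3]
   → B = (27, 31)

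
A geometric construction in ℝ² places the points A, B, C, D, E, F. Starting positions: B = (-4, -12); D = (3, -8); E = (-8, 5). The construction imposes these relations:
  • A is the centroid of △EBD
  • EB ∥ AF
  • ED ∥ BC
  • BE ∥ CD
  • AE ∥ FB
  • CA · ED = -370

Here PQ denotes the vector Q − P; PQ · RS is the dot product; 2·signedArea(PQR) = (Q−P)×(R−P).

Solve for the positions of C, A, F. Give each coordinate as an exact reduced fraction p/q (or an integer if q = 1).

A = (-3, -5)
C = (7, -25)
F = (1, -22)

1. C_x = 7  [BE ∥ CD ∩ ED ∥ BC]
2. C_y = -25  [BE ∥ CD ∩ ED ∥ BC]
   → C = (7, -25)
3. A_x = -3  [A is the centroid of △EBD]
4. A_y = -5  [A is the centroid of △EBD]
   → A = (-3, -5)
5. F_x = 1  [AE ∥ FB ∩ EB ∥ AF]
6. F_y = -22  [AE ∥ FB ∩ EB ∥ AF]
   → F = (1, -22)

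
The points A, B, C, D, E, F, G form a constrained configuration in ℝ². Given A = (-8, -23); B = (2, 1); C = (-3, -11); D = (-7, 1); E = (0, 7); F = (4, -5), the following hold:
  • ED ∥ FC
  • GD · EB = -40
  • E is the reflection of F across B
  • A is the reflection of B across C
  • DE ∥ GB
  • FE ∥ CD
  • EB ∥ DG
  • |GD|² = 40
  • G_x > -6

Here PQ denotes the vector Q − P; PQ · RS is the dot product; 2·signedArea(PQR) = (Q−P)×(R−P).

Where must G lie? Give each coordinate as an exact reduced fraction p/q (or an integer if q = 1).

G = (-5, -5)

1. G_x = -5  [DE ∥ GB ∩ EB ∥ DG]
2. G_y = -5  [DE ∥ GB ∩ EB ∥ DG]
   → G = (-5, -5)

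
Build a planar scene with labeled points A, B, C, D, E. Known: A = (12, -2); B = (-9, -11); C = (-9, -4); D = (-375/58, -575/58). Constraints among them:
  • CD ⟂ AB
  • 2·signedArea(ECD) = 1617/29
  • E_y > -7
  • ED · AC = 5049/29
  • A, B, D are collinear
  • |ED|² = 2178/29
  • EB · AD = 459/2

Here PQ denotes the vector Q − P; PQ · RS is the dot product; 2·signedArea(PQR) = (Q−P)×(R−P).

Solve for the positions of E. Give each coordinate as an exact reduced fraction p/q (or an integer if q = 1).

1. E_x = 3/2  [ED · AC = 5049/29 ∩ 2·signedArea(ECD) = 1617/29]
2. E_y = -13/2  [ED · AC = 5049/29 ∩ 2·signedArea(ECD) = 1617/29]
   → E = (3/2, -13/2)

E = (3/2, -13/2)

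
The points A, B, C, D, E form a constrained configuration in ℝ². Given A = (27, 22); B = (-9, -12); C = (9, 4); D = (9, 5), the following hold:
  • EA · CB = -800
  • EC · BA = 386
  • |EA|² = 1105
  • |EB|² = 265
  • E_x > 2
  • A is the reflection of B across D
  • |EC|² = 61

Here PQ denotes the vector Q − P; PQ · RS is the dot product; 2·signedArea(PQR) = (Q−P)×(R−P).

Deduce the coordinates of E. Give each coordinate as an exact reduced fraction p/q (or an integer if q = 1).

1. E_x = 3  [EA · CB = -800 ∩ EC · BA = 386]
2. E_y = -1  [EA · CB = -800 ∩ EC · BA = 386]
   → E = (3, -1)

E = (3, -1)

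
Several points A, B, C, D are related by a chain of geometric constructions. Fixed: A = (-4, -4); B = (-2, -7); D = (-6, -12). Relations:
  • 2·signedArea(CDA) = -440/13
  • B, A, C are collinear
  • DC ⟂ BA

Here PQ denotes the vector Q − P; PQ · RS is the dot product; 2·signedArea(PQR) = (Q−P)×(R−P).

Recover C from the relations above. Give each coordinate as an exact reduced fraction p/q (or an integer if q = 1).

C = (-12/13, -112/13)

1. C_x = -12/13  [B, A, C are collinear ∩ DC ⟂ BA]
2. C_y = -112/13  [B, A, C are collinear ∩ DC ⟂ BA]
   → C = (-12/13, -112/13)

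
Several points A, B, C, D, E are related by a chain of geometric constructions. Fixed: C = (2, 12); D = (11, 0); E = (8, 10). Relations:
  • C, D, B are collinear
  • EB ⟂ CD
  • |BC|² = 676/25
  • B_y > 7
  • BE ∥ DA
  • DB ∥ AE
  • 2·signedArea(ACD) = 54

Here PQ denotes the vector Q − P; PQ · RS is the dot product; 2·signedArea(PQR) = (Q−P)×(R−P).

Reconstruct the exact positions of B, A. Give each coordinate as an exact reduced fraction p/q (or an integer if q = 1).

A = (347/25, 54/25)
B = (128/25, 196/25)

1. B_x = 128/25  [C, D, B are collinear ∩ EB ⟂ CD]
2. B_y = 196/25  [C, D, B are collinear ∩ EB ⟂ CD]
   → B = (128/25, 196/25)
3. A_x = 347/25  [DB ∥ AE ∩ BE ∥ DA]
4. A_y = 54/25  [DB ∥ AE ∩ BE ∥ DA]
   → A = (347/25, 54/25)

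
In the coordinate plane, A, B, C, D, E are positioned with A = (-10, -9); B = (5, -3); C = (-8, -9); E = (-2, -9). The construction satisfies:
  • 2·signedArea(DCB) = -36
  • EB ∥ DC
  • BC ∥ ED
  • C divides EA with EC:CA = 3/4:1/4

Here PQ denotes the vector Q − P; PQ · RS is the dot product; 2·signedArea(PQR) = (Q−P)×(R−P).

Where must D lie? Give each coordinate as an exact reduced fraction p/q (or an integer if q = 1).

1. D_x = -15  [EB ∥ DC ∩ BC ∥ ED]
2. D_y = -15  [EB ∥ DC ∩ BC ∥ ED]
   → D = (-15, -15)

D = (-15, -15)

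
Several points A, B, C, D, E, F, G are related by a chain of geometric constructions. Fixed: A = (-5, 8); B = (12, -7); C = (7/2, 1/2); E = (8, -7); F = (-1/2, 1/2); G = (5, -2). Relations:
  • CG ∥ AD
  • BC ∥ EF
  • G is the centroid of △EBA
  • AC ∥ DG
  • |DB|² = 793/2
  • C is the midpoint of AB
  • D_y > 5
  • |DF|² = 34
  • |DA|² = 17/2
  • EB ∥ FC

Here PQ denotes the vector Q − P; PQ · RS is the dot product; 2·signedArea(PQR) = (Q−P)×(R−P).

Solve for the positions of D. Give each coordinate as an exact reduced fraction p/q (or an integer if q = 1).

1. D_x = -7/2  [AC ∥ DG ∩ CG ∥ AD]
2. D_y = 11/2  [AC ∥ DG ∩ CG ∥ AD]
   → D = (-7/2, 11/2)

D = (-7/2, 11/2)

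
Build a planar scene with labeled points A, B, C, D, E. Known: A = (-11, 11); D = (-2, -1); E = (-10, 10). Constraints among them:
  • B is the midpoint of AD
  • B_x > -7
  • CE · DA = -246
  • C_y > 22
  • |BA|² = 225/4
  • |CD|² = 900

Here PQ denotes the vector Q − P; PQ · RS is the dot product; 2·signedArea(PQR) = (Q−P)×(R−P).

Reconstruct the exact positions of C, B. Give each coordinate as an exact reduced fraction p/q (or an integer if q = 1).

B = (-13/2, 5)
C = (-20, 23)

1. C_x = -20  [line 9·x + -12·y + 456 = 0 ∩ |CD|² = 900]
2. C_y = 23  [line 9·x + -12·y + 456 = 0 ∩ |CD|² = 900]
   → C = (-20, 23)
3. B_x = -13/2  [B is the midpoint of AD]
4. B_y = 5  [B is the midpoint of AD]
   → B = (-13/2, 5)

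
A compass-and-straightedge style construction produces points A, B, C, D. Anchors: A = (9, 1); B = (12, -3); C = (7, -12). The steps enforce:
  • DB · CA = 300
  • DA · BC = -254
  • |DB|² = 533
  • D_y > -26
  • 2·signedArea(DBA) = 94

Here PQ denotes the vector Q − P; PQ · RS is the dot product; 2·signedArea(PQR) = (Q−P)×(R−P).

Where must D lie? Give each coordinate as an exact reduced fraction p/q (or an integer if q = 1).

1. D_x = 5  [DB · CA = 300 ∩ DA · BC = -254]
2. D_y = -25  [DB · CA = 300 ∩ DA · BC = -254]
   → D = (5, -25)

D = (5, -25)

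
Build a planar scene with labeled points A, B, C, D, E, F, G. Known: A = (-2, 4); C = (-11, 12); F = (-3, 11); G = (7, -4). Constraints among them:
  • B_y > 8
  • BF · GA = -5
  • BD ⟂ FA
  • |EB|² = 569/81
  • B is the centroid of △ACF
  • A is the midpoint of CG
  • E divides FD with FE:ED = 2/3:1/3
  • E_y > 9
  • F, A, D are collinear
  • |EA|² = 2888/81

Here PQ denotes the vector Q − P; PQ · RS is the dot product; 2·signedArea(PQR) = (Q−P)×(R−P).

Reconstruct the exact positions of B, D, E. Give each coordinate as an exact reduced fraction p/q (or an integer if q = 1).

1. B_x = -16/3  [B is the centroid of △ACF]
2. B_y = 9  [B is the centroid of △ACF]
   → B = (-16/3, 9)
3. D_x = -83/30  [F, A, D are collinear ∩ BD ⟂ FA]
4. D_y = 281/30  [F, A, D are collinear ∩ BD ⟂ FA]
   → D = (-83/30, 281/30)
5. E_x = -128/45  [E divides FD with FE:ED = 2/3:1/3]
6. E_y = 446/45  [E divides FD with FE:ED = 2/3:1/3]
   → E = (-128/45, 446/45)

B = (-16/3, 9)
D = (-83/30, 281/30)
E = (-128/45, 446/45)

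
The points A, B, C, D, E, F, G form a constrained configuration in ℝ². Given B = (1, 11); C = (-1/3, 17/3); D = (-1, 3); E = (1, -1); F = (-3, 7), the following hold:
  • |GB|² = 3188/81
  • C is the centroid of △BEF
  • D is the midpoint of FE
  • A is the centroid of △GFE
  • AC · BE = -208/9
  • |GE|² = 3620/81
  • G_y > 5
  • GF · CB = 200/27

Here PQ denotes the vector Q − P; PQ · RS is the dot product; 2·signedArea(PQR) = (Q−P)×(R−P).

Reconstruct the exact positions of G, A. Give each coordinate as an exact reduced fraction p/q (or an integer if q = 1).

A = (-31/27, 101/27)
G = (-13/9, 47/9)

1. G_x = -13/9  [line -4/3·x + -16/3·y + 700/27 = 0 ∩ |GE|² = 3620/81]
2. G_y = 47/9  [line -4/3·x + -16/3·y + 700/27 = 0 ∩ |GE|² = 3620/81]
   → G = (-13/9, 47/9)
3. A_x = -31/27  [A is the centroid of △GFE]
4. A_y = 101/27  [A is the centroid of △GFE]
   → A = (-31/27, 101/27)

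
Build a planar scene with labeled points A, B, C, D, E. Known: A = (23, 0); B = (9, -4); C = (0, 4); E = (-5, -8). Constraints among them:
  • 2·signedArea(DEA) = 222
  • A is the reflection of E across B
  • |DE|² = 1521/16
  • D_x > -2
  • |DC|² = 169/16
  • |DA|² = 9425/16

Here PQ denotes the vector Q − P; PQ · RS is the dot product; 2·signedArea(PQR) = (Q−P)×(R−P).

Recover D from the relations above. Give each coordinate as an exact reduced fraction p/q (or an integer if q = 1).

1. D_x = -5/4  [line -8·x + 28·y + -38 = 0 ∩ |DE|² = 1521/16]
2. D_y = 1  [line -8·x + 28·y + -38 = 0 ∩ |DE|² = 1521/16]
   → D = (-5/4, 1)

D = (-5/4, 1)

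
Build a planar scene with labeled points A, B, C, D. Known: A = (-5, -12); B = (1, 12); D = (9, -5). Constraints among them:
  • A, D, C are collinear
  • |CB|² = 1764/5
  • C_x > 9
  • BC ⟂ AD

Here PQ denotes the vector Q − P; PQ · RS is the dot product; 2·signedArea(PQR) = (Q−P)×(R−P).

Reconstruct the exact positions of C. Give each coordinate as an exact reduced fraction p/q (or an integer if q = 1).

1. C_x = 47/5  [A, D, C are collinear ∩ BC ⟂ AD]
2. C_y = -24/5  [A, D, C are collinear ∩ BC ⟂ AD]
   → C = (47/5, -24/5)

C = (47/5, -24/5)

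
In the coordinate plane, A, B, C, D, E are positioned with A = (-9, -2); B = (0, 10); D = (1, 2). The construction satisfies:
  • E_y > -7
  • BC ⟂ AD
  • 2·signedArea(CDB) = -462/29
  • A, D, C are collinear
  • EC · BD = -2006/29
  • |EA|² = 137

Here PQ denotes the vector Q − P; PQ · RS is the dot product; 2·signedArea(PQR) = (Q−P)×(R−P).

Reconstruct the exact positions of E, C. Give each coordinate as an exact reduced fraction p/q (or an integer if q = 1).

C = (84/29, 80/29)
E = (2, -6)

1. C_x = 84/29  [A, D, C are collinear ∩ BC ⟂ AD]
2. C_y = 80/29  [A, D, C are collinear ∩ BC ⟂ AD]
   → C = (84/29, 80/29)
3. E_x = 2  [line -1·x + 8·y + 50 = 0 ∩ |EA|² = 137]
4. E_y = -6  [line -1·x + 8·y + 50 = 0 ∩ |EA|² = 137]
   → E = (2, -6)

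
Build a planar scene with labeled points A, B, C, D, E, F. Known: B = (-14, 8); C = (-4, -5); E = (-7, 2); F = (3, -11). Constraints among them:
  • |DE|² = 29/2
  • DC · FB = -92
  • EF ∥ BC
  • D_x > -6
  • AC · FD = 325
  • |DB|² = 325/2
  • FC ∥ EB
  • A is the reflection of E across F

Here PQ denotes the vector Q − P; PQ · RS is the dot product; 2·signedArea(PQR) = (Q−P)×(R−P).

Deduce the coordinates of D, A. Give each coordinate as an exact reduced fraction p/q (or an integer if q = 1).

1. D_x = -11/2  [line 17·x + -19·y + 65 = 0 ∩ |DB|² = 325/2]
2. D_y = -3/2  [line 17·x + -19·y + 65 = 0 ∩ |DB|² = 325/2]
   → D = (-11/2, -3/2)
3. A_x = 13  [A is the reflection of E across F]
4. A_y = -24  [A is the reflection of E across F]
   → A = (13, -24)

A = (13, -24)
D = (-11/2, -3/2)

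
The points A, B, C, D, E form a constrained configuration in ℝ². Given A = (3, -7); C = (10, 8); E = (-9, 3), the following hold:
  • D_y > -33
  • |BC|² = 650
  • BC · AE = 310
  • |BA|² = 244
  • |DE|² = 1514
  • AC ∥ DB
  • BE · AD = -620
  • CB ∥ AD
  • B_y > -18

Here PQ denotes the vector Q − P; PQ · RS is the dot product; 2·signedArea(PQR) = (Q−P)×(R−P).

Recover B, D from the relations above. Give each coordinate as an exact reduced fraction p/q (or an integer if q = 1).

1. B_x = 15  [line 12·x + -10·y + -350 = 0 ∩ |BA|² = 244]
2. B_y = -17  [line 12·x + -10·y + -350 = 0 ∩ |BA|² = 244]
   → B = (15, -17)
3. D_x = 8  [AC ∥ DB ∩ CB ∥ AD]
4. D_y = -32  [AC ∥ DB ∩ CB ∥ AD]
   → D = (8, -32)

B = (15, -17)
D = (8, -32)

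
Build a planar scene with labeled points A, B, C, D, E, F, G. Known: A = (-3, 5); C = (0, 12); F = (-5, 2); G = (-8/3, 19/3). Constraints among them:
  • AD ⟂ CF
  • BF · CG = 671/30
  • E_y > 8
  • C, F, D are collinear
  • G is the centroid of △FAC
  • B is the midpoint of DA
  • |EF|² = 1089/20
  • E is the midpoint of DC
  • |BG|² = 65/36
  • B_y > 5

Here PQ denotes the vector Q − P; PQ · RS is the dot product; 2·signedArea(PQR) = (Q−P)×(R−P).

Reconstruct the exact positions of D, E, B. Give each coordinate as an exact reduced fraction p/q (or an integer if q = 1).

B = (-16/5, 51/10)
D = (-17/5, 26/5)
E = (-17/10, 43/5)

1. D_x = -17/5  [C, F, D are collinear ∩ AD ⟂ CF]
2. D_y = 26/5  [C, F, D are collinear ∩ AD ⟂ CF]
   → D = (-17/5, 26/5)
3. E_x = -17/10  [E is the midpoint of DC]
4. E_y = 43/5  [E is the midpoint of DC]
   → E = (-17/10, 43/5)
5. B_x = -16/5  [B is the midpoint of DA]
6. B_y = 51/10  [B is the midpoint of DA]
   → B = (-16/5, 51/10)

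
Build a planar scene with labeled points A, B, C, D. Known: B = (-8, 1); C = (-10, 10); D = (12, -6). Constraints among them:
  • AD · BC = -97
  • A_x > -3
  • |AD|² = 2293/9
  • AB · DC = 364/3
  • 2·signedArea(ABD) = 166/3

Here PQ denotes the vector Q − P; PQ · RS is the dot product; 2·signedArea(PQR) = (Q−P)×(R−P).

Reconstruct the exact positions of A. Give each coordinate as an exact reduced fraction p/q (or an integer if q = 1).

1. A_x = -2  [AB · DC = 364/3 ∩ AD · BC = -97]
2. A_y = 5/3  [AB · DC = 364/3 ∩ AD · BC = -97]
   → A = (-2, 5/3)

A = (-2, 5/3)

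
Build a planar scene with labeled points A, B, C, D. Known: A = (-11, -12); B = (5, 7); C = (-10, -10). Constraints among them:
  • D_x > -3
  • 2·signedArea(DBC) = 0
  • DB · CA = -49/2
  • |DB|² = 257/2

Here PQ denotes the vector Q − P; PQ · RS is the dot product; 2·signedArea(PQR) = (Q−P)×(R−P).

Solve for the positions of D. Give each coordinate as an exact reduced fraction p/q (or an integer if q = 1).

D = (-5/2, -3/2)

1. D_x = -5/2  [2·signedArea(DBC) = 0 ∩ DB · CA = -49/2]
2. D_y = -3/2  [2·signedArea(DBC) = 0 ∩ DB · CA = -49/2]
   → D = (-5/2, -3/2)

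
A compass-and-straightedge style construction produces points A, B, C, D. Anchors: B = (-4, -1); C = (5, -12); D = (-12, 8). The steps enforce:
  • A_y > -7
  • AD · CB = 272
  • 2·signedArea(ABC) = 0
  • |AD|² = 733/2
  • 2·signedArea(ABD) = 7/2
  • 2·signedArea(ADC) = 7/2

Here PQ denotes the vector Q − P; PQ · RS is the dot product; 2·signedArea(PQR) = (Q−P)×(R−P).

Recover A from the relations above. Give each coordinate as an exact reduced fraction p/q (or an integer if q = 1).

A = (1/2, -13/2)

1. A_x = 1/2  [2·signedArea(ABC) = 0 ∩ AD · CB = 272]
2. A_y = -13/2  [2·signedArea(ABC) = 0 ∩ AD · CB = 272]
   → A = (1/2, -13/2)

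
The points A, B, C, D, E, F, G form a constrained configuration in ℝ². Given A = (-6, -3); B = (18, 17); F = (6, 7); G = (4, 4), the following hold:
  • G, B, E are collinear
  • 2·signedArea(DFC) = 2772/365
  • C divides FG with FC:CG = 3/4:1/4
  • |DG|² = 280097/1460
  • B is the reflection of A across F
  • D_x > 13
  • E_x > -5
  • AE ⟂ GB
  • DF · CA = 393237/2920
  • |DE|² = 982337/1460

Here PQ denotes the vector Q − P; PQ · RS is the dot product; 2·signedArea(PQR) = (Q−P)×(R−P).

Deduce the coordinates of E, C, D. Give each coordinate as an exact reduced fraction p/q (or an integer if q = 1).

C = (9/2, 19/4)
D = (5059/365, 10021/730)
E = (-1774/365, -1543/365)

1. E_x = -1774/365  [G, B, E are collinear ∩ AE ⟂ GB]
2. E_y = -1543/365  [G, B, E are collinear ∩ AE ⟂ GB]
   → E = (-1774/365, -1543/365)
3. C_x = 9/2  [C divides FG with FC:CG = 3/4:1/4]
4. C_y = 19/4  [C divides FG with FC:CG = 3/4:1/4]
   → C = (9/2, 19/4)
5. D_x = 5059/365  [2·signedArea(DFC) = 2772/365 ∩ DF · CA = 393237/2920]
6. D_y = 10021/730  [2·signedArea(DFC) = 2772/365 ∩ DF · CA = 393237/2920]
   → D = (5059/365, 10021/730)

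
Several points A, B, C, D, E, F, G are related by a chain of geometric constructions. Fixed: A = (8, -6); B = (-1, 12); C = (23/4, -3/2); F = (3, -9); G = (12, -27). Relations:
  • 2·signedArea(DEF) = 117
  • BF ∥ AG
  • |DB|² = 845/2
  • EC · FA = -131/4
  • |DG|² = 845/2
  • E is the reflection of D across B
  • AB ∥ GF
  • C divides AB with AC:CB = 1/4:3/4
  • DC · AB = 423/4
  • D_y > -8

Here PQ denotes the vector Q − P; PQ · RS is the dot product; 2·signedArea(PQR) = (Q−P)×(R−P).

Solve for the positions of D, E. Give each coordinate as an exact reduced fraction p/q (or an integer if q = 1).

D = (11/2, -15/2)
E = (-15/2, 63/2)

1. D_x = 11/2  [line 9·x + -18·y + -369/2 = 0 ∩ |DG|² = 845/2]
2. D_y = -15/2  [line 9·x + -18·y + -369/2 = 0 ∩ |DG|² = 845/2]
   → D = (11/2, -15/2)
3. E_x = -15/2  [E is the reflection of D across B]
4. E_y = 63/2  [E is the reflection of D across B]
   → E = (-15/2, 63/2)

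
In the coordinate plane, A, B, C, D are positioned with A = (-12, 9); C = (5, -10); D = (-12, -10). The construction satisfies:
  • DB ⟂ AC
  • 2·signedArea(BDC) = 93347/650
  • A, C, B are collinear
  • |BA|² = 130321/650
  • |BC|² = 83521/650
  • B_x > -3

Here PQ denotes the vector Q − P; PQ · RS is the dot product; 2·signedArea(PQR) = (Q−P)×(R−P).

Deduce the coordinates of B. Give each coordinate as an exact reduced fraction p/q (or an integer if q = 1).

B = (-1663/650, -1009/650)

1. B_x = -1663/650  [A, C, B are collinear ∩ DB ⟂ AC]
2. B_y = -1009/650  [A, C, B are collinear ∩ DB ⟂ AC]
   → B = (-1663/650, -1009/650)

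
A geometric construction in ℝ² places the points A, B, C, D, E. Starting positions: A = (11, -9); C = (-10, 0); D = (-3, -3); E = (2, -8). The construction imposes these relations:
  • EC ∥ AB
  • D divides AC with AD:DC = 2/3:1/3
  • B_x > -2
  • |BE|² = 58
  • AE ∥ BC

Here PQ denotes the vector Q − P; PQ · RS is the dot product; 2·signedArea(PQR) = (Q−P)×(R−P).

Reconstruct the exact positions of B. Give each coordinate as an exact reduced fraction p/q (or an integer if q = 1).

1. B_x = -1  [AE ∥ BC ∩ EC ∥ AB]
2. B_y = -1  [AE ∥ BC ∩ EC ∥ AB]
   → B = (-1, -1)

B = (-1, -1)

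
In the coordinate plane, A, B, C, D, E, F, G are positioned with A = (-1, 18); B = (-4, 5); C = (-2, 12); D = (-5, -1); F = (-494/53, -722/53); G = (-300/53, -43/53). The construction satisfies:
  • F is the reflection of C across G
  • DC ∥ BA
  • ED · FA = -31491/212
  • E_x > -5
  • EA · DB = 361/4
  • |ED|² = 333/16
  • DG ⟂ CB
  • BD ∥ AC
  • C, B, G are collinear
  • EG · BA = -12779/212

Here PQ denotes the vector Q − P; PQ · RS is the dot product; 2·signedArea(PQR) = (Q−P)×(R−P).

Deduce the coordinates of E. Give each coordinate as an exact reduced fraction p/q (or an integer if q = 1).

1. E_x = -17/4  [ED · FA = -31491/212 ∩ EA · DB = 361/4]
2. E_y = 7/2  [ED · FA = -31491/212 ∩ EA · DB = 361/4]
   → E = (-17/4, 7/2)

E = (-17/4, 7/2)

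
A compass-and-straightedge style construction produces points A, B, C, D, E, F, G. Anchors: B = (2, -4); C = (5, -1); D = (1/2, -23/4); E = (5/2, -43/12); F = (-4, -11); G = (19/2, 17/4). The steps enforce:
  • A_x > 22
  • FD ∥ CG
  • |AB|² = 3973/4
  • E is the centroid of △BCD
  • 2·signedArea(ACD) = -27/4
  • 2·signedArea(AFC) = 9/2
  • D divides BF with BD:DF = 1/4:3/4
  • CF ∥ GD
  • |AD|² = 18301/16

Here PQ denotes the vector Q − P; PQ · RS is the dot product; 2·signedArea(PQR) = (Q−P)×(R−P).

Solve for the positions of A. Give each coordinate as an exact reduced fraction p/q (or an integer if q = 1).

1. A_x = 23  [2·signedArea(AFC) = 9/2 ∩ 2·signedArea(ACD) = -27/4]
2. A_y = 39/2  [2·signedArea(AFC) = 9/2 ∩ 2·signedArea(ACD) = -27/4]
   → A = (23, 39/2)

A = (23, 39/2)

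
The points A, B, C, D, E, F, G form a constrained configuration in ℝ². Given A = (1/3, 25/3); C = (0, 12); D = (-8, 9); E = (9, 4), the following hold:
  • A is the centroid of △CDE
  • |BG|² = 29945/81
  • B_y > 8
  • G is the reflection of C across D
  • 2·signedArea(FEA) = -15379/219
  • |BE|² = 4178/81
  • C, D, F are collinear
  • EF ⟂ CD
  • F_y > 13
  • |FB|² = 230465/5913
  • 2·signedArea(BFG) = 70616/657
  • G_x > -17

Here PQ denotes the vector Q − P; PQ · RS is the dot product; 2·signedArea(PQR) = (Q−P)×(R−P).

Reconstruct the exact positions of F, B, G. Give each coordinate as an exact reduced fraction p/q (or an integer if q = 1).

1. F_x = 384/73  [C, D, F are collinear ∩ EF ⟂ CD]
2. F_y = 1020/73  [C, D, F are collinear ∩ EF ⟂ CD]
   → F = (384/73, 1020/73)
3. G_x = -16  [G is the reflection of C across D]
4. G_y = 6  [G is the reflection of C across D]
   → G = (-16, 6)
5. B_x = 28/9  [line 582/73·x + -1552/73·y + 97000/657 = 0 ∩ |BG|² = 29945/81]
6. B_y = 73/9  [line 582/73·x + -1552/73·y + 97000/657 = 0 ∩ |BG|² = 29945/81]
   → B = (28/9, 73/9)

B = (28/9, 73/9)
F = (384/73, 1020/73)
G = (-16, 6)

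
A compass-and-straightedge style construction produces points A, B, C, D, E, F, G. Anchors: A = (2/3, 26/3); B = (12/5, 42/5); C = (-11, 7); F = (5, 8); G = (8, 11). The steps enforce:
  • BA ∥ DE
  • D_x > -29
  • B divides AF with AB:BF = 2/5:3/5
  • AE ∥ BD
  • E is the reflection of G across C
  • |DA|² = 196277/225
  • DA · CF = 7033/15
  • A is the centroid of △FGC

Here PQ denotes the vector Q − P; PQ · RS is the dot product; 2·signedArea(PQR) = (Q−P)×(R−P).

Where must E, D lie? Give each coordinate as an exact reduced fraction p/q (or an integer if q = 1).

1. E_x = -30  [E is the reflection of G across C]
2. E_y = 3  [E is the reflection of G across C]
   → E = (-30, 3)
3. D_x = -424/15  [BA ∥ DE ∩ AE ∥ BD]
4. D_y = 41/15  [BA ∥ DE ∩ AE ∥ BD]
   → D = (-424/15, 41/15)

D = (-424/15, 41/15)
E = (-30, 3)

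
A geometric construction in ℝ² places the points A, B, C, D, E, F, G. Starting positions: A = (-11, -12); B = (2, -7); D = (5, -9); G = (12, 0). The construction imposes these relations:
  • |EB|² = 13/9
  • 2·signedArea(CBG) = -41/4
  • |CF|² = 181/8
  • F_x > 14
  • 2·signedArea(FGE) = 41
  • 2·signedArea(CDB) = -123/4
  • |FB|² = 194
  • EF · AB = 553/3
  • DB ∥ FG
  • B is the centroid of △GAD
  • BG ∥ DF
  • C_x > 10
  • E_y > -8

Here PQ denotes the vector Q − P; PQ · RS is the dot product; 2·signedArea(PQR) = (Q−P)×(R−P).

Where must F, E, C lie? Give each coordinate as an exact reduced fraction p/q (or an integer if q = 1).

1. F_x = 15  [DB ∥ FG ∩ BG ∥ DF]
2. F_y = -2  [DB ∥ FG ∩ BG ∥ DF]
   → F = (15, -2)
3. E_x = 3  [EF · AB = 553/3 ∩ 2·signedArea(FGE) = 41]
4. E_y = -23/3  [EF · AB = 553/3 ∩ 2·signedArea(FGE) = 41]
   → E = (3, -23/3)
5. C_x = 41/4  [2·signedArea(CDB) = -123/4 ∩ 2·signedArea(CBG) = -41/4]
6. C_y = -9/4  [2·signedArea(CDB) = -123/4 ∩ 2·signedArea(CBG) = -41/4]
   → C = (41/4, -9/4)

C = (41/4, -9/4)
E = (3, -23/3)
F = (15, -2)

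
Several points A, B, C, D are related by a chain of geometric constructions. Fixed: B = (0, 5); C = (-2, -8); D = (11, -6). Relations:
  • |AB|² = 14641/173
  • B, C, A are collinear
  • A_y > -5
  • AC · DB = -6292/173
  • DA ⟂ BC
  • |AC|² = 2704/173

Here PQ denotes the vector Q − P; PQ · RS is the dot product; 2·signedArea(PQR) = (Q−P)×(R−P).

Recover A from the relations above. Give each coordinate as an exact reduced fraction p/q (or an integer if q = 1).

A = (-242/173, -708/173)

1. A_x = -242/173  [B, C, A are collinear ∩ DA ⟂ BC]
2. A_y = -708/173  [B, C, A are collinear ∩ DA ⟂ BC]
   → A = (-242/173, -708/173)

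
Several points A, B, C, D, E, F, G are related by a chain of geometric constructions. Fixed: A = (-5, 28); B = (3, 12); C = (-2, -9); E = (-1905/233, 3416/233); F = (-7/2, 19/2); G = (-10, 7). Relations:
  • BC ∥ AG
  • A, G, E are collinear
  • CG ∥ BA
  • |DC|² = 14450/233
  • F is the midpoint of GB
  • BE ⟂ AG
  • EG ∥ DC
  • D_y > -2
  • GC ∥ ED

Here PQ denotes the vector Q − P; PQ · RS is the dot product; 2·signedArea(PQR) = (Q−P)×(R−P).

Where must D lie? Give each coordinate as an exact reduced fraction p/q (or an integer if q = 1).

1. D_x = -41/233  [EG ∥ DC ∩ GC ∥ ED]
2. D_y = -312/233  [EG ∥ DC ∩ GC ∥ ED]
   → D = (-41/233, -312/233)

D = (-41/233, -312/233)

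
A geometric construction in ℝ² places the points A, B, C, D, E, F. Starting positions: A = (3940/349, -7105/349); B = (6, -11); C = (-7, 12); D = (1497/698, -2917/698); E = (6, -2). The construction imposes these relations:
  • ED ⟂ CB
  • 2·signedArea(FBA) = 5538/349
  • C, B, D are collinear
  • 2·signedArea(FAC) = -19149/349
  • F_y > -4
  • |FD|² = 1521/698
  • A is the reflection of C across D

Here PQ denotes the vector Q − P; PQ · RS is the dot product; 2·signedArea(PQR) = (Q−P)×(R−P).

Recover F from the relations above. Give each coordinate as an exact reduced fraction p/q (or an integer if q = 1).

F = (1197/349, -1205/349)

1. F_x = 1197/349  [line 3266/349·x + 1846/349·y + -4828/349 = 0 ∩ |FD|² = 1521/698]
2. F_y = -1205/349  [line 3266/349·x + 1846/349·y + -4828/349 = 0 ∩ |FD|² = 1521/698]
   → F = (1197/349, -1205/349)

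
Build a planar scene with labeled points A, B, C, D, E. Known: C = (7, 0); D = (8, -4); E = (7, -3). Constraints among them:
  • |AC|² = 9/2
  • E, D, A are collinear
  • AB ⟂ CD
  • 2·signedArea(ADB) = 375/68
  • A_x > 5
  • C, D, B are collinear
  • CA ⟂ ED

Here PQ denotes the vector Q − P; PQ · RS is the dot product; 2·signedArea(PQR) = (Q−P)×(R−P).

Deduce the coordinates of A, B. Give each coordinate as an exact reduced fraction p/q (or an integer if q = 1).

1. A_x = 11/2  [E, D, A are collinear ∩ CA ⟂ ED]
2. A_y = -3/2  [E, D, A are collinear ∩ CA ⟂ ED]
   → A = (11/2, -3/2)
3. B_x = 247/34  [C, D, B are collinear ∩ AB ⟂ CD]
4. B_y = -18/17  [C, D, B are collinear ∩ AB ⟂ CD]
   → B = (247/34, -18/17)

A = (11/2, -3/2)
B = (247/34, -18/17)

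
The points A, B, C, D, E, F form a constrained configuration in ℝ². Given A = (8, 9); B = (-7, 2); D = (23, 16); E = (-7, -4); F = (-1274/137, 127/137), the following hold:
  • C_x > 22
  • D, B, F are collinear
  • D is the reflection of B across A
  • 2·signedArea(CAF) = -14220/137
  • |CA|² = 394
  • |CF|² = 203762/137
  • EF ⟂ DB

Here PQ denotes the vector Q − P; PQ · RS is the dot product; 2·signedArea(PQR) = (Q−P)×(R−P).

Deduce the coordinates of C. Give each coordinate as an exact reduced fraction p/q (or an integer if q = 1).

1. C_x = 23  [line 1106/137·x + -2370/137·y + 26702/137 = 0 ∩ |CA|² = 394]
2. C_y = 22  [line 1106/137·x + -2370/137·y + 26702/137 = 0 ∩ |CA|² = 394]
   → C = (23, 22)

C = (23, 22)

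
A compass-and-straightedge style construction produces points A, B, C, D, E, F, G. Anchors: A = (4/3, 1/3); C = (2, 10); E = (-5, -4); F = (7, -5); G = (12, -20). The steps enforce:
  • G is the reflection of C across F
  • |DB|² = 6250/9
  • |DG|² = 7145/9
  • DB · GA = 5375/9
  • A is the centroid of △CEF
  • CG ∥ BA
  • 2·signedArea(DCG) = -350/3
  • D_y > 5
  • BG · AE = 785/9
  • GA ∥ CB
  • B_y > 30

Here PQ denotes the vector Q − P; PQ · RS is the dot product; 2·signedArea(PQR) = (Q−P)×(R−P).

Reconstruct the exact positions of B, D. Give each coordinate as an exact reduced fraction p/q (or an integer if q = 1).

B = (-26/3, 91/3)
D = (-1/3, 16/3)

1. B_x = -26/3  [CG ∥ BA ∩ GA ∥ CB]
2. B_y = 91/3  [CG ∥ BA ∩ GA ∥ CB]
   → B = (-26/3, 91/3)
3. D_x = -1/3  [DB · GA = 5375/9 ∩ 2·signedArea(DCG) = -350/3]
4. D_y = 16/3  [DB · GA = 5375/9 ∩ 2·signedArea(DCG) = -350/3]
   → D = (-1/3, 16/3)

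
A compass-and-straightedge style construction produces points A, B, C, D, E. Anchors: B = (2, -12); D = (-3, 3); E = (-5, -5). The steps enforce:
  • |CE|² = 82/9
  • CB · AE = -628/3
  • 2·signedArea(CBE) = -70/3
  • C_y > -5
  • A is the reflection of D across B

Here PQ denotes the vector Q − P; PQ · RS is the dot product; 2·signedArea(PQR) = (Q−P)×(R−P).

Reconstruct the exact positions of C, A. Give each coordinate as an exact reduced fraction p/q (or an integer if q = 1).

A = (7, -27)
C = (-2, -14/3)

1. A_x = 7  [A is the reflection of D across B]
2. A_y = -27  [A is the reflection of D across B]
   → A = (7, -27)
3. C_x = -2  [2·signedArea(CBE) = -70/3 ∩ CB · AE = -628/3]
4. C_y = -14/3  [2·signedArea(CBE) = -70/3 ∩ CB · AE = -628/3]
   → C = (-2, -14/3)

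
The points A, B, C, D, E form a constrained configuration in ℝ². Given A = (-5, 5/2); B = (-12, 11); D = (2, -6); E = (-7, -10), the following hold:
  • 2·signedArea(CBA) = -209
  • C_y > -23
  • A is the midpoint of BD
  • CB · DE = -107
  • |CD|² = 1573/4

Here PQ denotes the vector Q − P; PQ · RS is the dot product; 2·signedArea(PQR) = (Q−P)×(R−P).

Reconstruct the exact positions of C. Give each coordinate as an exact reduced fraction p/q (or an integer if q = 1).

1. C_x = -9  [2·signedArea(CBA) = -209 ∩ CB · DE = -107]
2. C_y = -45/2  [2·signedArea(CBA) = -209 ∩ CB · DE = -107]
   → C = (-9, -45/2)

C = (-9, -45/2)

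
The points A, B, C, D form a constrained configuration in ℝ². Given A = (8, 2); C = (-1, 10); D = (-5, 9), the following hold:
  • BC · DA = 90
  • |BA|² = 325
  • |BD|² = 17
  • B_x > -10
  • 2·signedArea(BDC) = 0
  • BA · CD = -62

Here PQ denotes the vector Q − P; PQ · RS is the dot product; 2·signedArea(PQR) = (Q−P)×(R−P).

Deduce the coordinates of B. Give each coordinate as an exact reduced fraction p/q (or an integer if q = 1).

1. B_x = -9  [2·signedArea(BDC) = 0 ∩ BA · CD = -62]
2. B_y = 8  [2·signedArea(BDC) = 0 ∩ BA · CD = -62]
   → B = (-9, 8)

B = (-9, 8)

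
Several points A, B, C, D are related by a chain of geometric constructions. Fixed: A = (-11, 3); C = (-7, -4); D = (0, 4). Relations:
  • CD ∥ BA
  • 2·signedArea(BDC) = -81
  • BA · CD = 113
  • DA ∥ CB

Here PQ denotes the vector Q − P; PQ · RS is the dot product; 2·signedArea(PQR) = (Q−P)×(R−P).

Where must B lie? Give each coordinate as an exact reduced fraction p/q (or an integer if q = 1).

1. B_x = -18  [CD ∥ BA ∩ DA ∥ CB]
2. B_y = -5  [CD ∥ BA ∩ DA ∥ CB]
   → B = (-18, -5)

B = (-18, -5)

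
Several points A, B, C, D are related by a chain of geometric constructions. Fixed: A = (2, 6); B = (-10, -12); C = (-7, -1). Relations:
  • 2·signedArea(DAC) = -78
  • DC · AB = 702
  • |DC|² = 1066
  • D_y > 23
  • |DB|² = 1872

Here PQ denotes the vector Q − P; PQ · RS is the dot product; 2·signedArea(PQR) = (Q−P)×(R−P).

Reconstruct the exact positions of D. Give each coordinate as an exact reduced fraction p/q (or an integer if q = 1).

D = (14, 24)

1. D_x = 14  [DC · AB = 702 ∩ 2·signedArea(DAC) = -78]
2. D_y = 24  [DC · AB = 702 ∩ 2·signedArea(DAC) = -78]
   → D = (14, 24)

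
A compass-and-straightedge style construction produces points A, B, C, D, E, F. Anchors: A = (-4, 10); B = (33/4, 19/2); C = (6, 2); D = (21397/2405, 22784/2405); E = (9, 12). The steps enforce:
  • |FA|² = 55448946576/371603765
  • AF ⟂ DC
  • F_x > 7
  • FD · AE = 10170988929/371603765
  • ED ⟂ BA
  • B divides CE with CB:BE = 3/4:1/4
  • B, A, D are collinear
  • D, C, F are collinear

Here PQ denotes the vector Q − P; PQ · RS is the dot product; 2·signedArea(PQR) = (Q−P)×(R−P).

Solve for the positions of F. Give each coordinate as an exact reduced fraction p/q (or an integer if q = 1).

1. F_x = 2746030564/371603765  [D, C, F are collinear ∩ AF ⟂ DC]
2. F_y = 2075476358/371603765  [D, C, F are collinear ∩ AF ⟂ DC]
   → F = (2746030564/371603765, 2075476358/371603765)

F = (2746030564/371603765, 2075476358/371603765)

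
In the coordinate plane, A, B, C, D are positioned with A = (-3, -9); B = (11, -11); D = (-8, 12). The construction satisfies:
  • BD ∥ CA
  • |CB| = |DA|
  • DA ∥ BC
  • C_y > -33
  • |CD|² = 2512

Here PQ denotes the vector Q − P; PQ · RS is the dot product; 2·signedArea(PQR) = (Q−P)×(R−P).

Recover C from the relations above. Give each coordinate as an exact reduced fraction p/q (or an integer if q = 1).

C = (16, -32)

1. C_x = 16  [BD ∥ CA ∩ DA ∥ BC]
2. C_y = -32  [BD ∥ CA ∩ DA ∥ BC]
   → C = (16, -32)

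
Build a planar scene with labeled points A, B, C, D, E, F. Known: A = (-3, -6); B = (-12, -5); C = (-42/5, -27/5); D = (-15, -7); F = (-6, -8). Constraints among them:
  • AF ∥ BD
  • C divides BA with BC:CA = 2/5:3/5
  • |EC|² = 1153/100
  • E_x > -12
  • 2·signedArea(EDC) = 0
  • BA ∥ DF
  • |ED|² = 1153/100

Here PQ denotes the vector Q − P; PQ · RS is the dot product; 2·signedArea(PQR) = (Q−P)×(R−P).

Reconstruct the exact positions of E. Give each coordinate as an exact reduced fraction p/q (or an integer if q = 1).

E = (-117/10, -31/5)

1. E_x = -117/10  [line -8/5·x + 33/5·y + 111/5 = 0 ∩ |ED|² = 1153/100]
2. E_y = -31/5  [line -8/5·x + 33/5·y + 111/5 = 0 ∩ |ED|² = 1153/100]
   → E = (-117/10, -31/5)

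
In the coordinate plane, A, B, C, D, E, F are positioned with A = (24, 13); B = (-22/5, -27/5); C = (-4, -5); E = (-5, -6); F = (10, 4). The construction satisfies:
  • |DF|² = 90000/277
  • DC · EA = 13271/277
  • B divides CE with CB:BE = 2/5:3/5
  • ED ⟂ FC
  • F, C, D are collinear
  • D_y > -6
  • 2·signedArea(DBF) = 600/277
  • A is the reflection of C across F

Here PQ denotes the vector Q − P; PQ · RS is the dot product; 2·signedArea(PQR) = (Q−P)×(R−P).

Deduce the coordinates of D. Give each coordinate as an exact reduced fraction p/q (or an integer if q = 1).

D = (-1430/277, -1592/277)

1. D_x = -1430/277  [F, C, D are collinear ∩ ED ⟂ FC]
2. D_y = -1592/277  [F, C, D are collinear ∩ ED ⟂ FC]
   → D = (-1430/277, -1592/277)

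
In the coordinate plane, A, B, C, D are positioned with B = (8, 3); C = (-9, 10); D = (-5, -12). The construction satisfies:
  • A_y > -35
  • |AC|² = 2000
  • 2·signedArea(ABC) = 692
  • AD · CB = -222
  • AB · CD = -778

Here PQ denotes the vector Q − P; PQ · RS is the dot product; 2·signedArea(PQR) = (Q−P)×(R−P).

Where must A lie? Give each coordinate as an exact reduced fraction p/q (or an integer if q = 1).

A = (-1, -34)

1. A_x = -1  [2·signedArea(ABC) = 692 ∩ AD · CB = -222]
2. A_y = -34  [2·signedArea(ABC) = 692 ∩ AD · CB = -222]
   → A = (-1, -34)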